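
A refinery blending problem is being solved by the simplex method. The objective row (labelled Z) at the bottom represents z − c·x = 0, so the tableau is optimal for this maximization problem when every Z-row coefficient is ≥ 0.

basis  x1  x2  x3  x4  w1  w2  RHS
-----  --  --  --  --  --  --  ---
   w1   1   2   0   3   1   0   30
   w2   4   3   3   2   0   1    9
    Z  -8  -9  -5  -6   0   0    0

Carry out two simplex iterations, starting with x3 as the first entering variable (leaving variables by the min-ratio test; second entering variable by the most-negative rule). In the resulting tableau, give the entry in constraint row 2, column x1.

4/3

Ratio test on column x3 — row 1: entry 0 ≤ 0; row 2: 9/3 = 3. Minimum is 3 at row 2 (w2 leaves); pivot element 3.
Divide row 2 by 3; eliminate column x3 from the other rows.
Second iteration: most negative Z-row entry is -4 in column x2, so x2 enters.
Ratio test on column x2 — row 1: 30/2 = 15; row 2: 3/1 = 3. Minimum is 3 at row 2 (x3 leaves); pivot element 1.
Divide row 2 by 1; eliminate column x2 from the other rows.
After both pivots, the entry at constraint row 2, column x1 is 4/3.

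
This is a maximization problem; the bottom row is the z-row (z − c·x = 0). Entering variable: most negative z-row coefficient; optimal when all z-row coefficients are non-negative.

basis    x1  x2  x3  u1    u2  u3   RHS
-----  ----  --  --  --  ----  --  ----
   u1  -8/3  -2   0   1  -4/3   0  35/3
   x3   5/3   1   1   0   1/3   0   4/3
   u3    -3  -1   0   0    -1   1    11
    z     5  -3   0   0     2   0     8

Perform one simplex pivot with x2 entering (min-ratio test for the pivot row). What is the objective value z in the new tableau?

12

Ratio test on column x2 — row 1: entry -2 ≤ 0; row 2: (4/3)/1 = 4/3; row 3: entry -1 ≤ 0. Minimum is 4/3 at row 2 (x3 leaves); pivot element 1.
Pivot on row 2; the z-row RHS becomes 8 − (-3)·(4/3) = 12.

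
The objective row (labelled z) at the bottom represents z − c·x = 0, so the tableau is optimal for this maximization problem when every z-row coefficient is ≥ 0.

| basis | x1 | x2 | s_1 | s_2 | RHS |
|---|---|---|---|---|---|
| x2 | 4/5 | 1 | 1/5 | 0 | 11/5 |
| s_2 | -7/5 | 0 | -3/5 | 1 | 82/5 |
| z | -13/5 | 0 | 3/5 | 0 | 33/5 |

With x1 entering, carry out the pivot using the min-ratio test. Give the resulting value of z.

Ratio test on column x1 — row 1: (11/5)/(4/5) = 11/4; row 2: entry -7/5 ≤ 0. Minimum is 11/4 at row 1 (x2 leaves); pivot element 4/5.
Pivot on row 1; the z-row RHS becomes 33/5 − (-13/5)·(11/4) = 55/4.

55/4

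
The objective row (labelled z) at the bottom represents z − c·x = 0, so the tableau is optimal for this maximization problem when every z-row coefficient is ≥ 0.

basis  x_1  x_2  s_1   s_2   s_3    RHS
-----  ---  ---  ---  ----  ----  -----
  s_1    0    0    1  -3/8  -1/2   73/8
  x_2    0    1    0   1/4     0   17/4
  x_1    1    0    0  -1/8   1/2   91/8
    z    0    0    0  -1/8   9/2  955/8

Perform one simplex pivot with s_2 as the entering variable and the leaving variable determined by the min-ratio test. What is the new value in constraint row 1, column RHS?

31/2

Ratio test on column s_2 — row 1: entry -3/8 ≤ 0; row 2: (17/4)/(1/4) = 17; row 3: entry -1/8 ≤ 0. Minimum is 17 at row 2 (x_2 leaves); pivot element 1/4.
Divide row 2 by 1/4; eliminate column s_2 from the other rows.
Row 1 update in column RHS: 73/8 − (-3/8)·17 = 31/2.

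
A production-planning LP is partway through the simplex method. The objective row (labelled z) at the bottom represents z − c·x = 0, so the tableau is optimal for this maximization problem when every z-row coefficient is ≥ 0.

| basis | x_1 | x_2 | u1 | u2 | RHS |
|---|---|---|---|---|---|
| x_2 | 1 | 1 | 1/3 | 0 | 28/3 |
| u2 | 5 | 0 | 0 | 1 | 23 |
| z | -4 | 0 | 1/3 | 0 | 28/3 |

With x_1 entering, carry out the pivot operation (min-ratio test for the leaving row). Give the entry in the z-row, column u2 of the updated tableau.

Ratio test on column x_1 — row 1: (28/3)/1 = 28/3; row 2: 23/5 = 23/5. Minimum is 23/5 at row 2 (u2 leaves); pivot element 5.
Divide row 2 by 5; eliminate column x_1 from the other rows.
z-row update in column u2: 0 − (-4)·(1/5) = 4/5.

4/5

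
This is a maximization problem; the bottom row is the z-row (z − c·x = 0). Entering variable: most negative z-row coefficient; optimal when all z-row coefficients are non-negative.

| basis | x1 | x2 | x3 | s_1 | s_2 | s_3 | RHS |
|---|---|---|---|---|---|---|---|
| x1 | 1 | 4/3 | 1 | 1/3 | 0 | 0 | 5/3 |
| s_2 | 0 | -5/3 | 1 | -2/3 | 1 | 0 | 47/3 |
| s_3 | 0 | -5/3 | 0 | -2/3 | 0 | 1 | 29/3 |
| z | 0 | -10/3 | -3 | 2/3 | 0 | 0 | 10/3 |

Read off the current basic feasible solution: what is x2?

x2 is not in the basis, so in the current basic feasible solution x2 = 0.

0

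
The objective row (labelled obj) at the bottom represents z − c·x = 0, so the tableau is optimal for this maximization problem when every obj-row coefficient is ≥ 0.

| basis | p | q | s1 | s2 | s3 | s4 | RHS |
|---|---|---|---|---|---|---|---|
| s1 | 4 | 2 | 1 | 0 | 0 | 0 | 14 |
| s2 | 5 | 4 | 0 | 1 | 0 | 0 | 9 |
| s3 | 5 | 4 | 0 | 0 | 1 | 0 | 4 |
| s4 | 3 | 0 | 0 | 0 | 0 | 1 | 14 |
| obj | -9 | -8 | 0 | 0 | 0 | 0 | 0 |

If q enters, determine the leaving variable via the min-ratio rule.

s3

Column q entries and ratios — s1: 14/2 = 7; s2: 9/4 = 9/4; s3: 4/4 = 1; s4: 0 ≤ 0, skip.
Smallest ratio is 1 in the row of s3, so s3 leaves.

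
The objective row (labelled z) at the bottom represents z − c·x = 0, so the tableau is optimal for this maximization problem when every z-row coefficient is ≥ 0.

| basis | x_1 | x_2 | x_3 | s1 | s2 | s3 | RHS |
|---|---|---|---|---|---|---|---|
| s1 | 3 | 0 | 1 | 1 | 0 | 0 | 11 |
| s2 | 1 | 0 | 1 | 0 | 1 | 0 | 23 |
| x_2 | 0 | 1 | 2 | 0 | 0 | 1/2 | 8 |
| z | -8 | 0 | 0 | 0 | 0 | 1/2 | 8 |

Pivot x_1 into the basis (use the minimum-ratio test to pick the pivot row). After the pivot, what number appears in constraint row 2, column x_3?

2/3

Ratio test on column x_1 — row 1: 11/3 = 11/3; row 2: 23/1 = 23; row 3: entry 0 ≤ 0. Minimum is 11/3 at row 1 (s1 leaves); pivot element 3.
Divide row 1 by 3; eliminate column x_1 from the other rows.
Row 2 update in column x_3: 1 − 1·(1/3) = 2/3.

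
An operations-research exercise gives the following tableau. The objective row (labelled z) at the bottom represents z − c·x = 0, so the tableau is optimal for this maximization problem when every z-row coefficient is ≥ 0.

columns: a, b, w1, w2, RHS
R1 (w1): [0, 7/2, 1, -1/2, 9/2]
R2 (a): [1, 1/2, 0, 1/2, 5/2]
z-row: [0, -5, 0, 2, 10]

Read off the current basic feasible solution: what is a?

a is basic (row 2); its value is the RHS of that row, 5/2.

5/2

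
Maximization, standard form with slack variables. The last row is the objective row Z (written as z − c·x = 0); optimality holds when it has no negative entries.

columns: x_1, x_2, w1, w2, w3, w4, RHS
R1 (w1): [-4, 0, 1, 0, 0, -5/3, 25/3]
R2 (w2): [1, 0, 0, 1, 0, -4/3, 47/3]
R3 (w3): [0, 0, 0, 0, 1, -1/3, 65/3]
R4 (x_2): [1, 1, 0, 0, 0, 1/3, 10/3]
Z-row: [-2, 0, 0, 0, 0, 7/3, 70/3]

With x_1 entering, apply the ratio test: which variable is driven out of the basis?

x_2

Column x_1 entries and ratios — w1: -4 ≤ 0, skip; w2: (47/3)/1 = 47/3; w3: 0 ≤ 0, skip; x_2: (10/3)/1 = 10/3.
Smallest ratio is 10/3 in the row of x_2, so x_2 leaves.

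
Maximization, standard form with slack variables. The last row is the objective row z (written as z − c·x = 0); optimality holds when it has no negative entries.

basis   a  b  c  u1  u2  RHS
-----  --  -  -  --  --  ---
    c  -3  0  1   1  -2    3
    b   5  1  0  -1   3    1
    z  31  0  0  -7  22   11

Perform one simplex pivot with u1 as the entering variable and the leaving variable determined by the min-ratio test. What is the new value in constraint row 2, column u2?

Ratio test on column u1 — row 1: 3/1 = 3; row 2: entry -1 ≤ 0. Minimum is 3 at row 1 (c leaves); pivot element 1.
Divide row 1 by 1; eliminate column u1 from the other rows.
Row 2 update in column u2: 3 − (-1)·(-2) = 1.

1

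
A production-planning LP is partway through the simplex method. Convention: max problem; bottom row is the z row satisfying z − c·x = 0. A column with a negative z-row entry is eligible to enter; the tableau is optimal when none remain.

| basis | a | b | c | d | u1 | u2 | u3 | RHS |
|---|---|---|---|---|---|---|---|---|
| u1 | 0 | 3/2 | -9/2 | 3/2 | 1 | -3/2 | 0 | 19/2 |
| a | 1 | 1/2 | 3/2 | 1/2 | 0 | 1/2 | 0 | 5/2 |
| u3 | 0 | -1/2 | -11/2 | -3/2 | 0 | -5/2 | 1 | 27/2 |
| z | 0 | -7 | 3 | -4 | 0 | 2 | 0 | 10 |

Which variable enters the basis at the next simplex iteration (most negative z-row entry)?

b

Negative z-row entries: b: -7, d: -4.
The most negative is -7 in column b, so b enters.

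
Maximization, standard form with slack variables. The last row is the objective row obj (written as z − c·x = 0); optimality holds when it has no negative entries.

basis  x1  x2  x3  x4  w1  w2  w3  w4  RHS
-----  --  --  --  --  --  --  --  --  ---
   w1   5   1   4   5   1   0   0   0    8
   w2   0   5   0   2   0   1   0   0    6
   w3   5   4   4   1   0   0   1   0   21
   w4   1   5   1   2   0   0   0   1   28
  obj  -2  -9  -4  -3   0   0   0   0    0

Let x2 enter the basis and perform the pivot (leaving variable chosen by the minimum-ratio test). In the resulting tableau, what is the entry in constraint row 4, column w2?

-1

Ratio test on column x2 — row 1: 8/1 = 8; row 2: 6/5 = 6/5; row 3: 21/4 = 21/4; row 4: 28/5 = 28/5. Minimum is 6/5 at row 2 (w2 leaves); pivot element 5.
Divide row 2 by 5; eliminate column x2 from the other rows.
Row 4 update in column w2: 0 − 5·(1/5) = -1.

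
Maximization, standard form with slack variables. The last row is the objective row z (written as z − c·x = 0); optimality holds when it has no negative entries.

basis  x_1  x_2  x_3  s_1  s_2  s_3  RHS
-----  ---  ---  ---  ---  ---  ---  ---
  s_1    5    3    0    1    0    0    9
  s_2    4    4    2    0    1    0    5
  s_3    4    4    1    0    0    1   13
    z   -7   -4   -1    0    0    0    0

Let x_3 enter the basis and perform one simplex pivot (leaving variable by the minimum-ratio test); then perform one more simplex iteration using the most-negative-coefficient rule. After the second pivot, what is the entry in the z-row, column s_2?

7/4

Ratio test on column x_3 — row 1: entry 0 ≤ 0; row 2: 5/2 = 5/2; row 3: 13/1 = 13. Minimum is 5/2 at row 2 (s_2 leaves); pivot element 2.
Divide row 2 by 2; eliminate column x_3 from the other rows.
Second iteration: most negative z-row entry is -5 in column x_1, so x_1 enters.
Ratio test on column x_1 — row 1: 9/5 = 9/5; row 2: (5/2)/2 = 5/4; row 3: (21/2)/2 = 21/4. Minimum is 5/4 at row 2 (x_3 leaves); pivot element 2.
Divide row 2 by 2; eliminate column x_1 from the other rows.
After both pivots, the entry at the z-row, column s_2 is 7/4.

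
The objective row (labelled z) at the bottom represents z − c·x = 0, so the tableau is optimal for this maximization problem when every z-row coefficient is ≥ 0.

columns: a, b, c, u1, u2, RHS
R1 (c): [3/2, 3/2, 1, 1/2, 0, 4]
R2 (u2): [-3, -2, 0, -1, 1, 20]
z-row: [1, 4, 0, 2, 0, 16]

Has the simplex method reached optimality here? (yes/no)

yes

Every z-row coefficient is ≥ 0, so the tableau is optimal.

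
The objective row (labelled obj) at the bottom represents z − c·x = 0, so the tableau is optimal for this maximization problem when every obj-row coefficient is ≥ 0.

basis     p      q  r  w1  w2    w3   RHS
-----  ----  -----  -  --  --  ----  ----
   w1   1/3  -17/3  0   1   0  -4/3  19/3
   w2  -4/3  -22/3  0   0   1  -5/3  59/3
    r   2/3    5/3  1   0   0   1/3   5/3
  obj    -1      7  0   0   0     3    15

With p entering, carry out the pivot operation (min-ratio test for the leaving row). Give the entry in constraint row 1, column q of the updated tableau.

Ratio test on column p — row 1: (19/3)/(1/3) = 19; row 2: entry -4/3 ≤ 0; row 3: (5/3)/(2/3) = 5/2. Minimum is 5/2 at row 3 (r leaves); pivot element 2/3.
Divide row 3 by 2/3; eliminate column p from the other rows.
Row 1 update in column q: -17/3 − (1/3)·(5/2) = -13/2.

-13/2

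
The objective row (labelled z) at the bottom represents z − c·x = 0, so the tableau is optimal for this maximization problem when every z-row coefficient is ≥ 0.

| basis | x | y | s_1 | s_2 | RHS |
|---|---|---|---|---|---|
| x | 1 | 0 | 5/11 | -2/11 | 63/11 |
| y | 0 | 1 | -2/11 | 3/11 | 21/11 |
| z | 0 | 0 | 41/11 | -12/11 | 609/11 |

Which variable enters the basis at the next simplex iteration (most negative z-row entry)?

s_2

Negative z-row entries: s_2: -12/11.
The most negative is -12/11 in column s_2, so s_2 enters.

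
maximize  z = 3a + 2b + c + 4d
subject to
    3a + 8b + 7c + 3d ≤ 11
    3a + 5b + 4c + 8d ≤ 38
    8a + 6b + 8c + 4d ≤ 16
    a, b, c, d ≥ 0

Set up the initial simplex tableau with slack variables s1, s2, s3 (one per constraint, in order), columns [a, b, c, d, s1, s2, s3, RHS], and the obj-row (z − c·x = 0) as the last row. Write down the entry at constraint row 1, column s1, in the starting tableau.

Slack s1 belongs to constraint 1; its column is the unit vector e_1, so the entry in row 1 is 1.

1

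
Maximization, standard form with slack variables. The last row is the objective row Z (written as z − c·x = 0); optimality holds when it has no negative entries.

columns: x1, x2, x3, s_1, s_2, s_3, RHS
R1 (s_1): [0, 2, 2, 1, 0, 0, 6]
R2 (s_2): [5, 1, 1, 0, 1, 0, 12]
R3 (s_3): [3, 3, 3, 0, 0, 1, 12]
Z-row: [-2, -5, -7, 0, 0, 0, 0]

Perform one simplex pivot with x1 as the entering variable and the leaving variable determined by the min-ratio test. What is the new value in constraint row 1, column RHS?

6

Ratio test on column x1 — row 1: entry 0 ≤ 0; row 2: 12/5 = 12/5; row 3: 12/3 = 4. Minimum is 12/5 at row 2 (s_2 leaves); pivot element 5.
Divide row 2 by 5; eliminate column x1 from the other rows.
Row 1 update in column RHS: 6 − 0·(12/5) = 6.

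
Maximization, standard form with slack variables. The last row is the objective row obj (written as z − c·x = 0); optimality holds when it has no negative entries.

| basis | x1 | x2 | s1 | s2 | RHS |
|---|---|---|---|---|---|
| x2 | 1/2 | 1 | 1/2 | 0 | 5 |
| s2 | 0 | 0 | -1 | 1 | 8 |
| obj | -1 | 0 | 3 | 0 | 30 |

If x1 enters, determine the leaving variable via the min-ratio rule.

x2

Column x1 entries and ratios — x2: 5/(1/2) = 10; s2: 0 ≤ 0, skip.
Smallest ratio is 10 in the row of x2, so x2 leaves.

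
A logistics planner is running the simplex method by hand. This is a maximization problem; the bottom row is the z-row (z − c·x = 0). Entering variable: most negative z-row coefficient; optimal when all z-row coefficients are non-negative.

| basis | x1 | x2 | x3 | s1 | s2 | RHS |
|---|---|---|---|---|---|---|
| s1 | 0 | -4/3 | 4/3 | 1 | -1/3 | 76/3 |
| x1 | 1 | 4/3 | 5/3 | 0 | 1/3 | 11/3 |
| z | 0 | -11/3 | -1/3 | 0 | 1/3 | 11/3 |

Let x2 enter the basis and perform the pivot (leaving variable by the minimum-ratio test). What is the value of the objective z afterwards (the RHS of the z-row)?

Ratio test on column x2 — row 1: entry -4/3 ≤ 0; row 2: (11/3)/(4/3) = 11/4. Minimum is 11/4 at row 2 (x1 leaves); pivot element 4/3.
Pivot on row 2; the z-row RHS becomes 11/3 − (-11/3)·(11/4) = 55/4.

55/4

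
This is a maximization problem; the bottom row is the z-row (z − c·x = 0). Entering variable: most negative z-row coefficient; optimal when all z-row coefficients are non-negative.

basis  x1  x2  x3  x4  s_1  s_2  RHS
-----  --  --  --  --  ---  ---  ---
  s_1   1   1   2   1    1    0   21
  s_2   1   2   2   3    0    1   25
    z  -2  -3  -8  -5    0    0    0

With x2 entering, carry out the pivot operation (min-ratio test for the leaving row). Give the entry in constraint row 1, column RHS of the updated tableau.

17/2

Ratio test on column x2 — row 1: 21/1 = 21; row 2: 25/2 = 25/2. Minimum is 25/2 at row 2 (s_2 leaves); pivot element 2.
Divide row 2 by 2; eliminate column x2 from the other rows.
Row 1 update in column RHS: 21 − 1·(25/2) = 17/2.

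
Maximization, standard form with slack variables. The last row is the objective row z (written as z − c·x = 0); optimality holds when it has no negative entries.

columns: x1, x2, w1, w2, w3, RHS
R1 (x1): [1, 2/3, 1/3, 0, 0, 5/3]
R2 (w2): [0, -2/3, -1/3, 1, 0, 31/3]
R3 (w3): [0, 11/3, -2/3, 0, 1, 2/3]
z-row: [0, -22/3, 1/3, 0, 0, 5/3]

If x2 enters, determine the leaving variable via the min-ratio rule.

w3

Column x2 entries and ratios — x1: (5/3)/(2/3) = 5/2; w2: -2/3 ≤ 0, skip; w3: (2/3)/(11/3) = 2/11.
Smallest ratio is 2/11 in the row of w3, so w3 leaves.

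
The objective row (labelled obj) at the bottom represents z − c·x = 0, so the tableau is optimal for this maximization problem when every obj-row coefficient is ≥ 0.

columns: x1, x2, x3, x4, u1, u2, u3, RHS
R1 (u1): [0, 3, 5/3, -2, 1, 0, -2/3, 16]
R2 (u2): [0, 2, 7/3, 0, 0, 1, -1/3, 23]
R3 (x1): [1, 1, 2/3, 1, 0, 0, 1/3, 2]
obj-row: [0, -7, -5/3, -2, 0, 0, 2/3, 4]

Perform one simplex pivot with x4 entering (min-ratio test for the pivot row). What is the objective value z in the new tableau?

8

Ratio test on column x4 — row 1: entry -2 ≤ 0; row 2: entry 0 ≤ 0; row 3: 2/1 = 2. Minimum is 2 at row 3 (x1 leaves); pivot element 1.
Pivot on row 3; the obj-row RHS becomes 4 − (-2)·2 = 8.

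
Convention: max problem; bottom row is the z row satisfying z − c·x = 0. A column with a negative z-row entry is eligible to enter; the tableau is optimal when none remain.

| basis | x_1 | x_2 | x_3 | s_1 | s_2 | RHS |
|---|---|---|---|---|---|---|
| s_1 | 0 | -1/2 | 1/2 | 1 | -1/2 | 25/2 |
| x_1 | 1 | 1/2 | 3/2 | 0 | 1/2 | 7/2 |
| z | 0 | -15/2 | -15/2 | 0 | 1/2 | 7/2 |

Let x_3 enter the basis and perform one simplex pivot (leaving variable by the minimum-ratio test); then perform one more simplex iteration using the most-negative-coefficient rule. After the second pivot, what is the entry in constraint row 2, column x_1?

Ratio test on column x_3 — row 1: (25/2)/(1/2) = 25; row 2: (7/2)/(3/2) = 7/3. Minimum is 7/3 at row 2 (x_1 leaves); pivot element 3/2.
Divide row 2 by 3/2; eliminate column x_3 from the other rows.
Second iteration: most negative z-row entry is -5 in column x_2, so x_2 enters.
Ratio test on column x_2 — row 1: entry -2/3 ≤ 0; row 2: (7/3)/(1/3) = 7. Minimum is 7 at row 2 (x_3 leaves); pivot element 1/3.
Divide row 2 by 1/3; eliminate column x_2 from the other rows.
After both pivots, the entry at constraint row 2, column x_1 is 2.

2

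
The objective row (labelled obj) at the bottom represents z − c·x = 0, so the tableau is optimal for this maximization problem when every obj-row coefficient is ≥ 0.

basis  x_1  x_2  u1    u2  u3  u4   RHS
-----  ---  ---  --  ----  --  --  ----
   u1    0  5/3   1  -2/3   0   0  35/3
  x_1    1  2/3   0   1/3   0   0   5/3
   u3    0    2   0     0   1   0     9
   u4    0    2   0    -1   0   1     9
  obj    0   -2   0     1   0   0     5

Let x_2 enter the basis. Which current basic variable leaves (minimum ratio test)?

Column x_2 entries and ratios — u1: (35/3)/(5/3) = 7; x_1: (5/3)/(2/3) = 5/2; u3: 9/2 = 9/2; u4: 9/2 = 9/2.
Smallest ratio is 5/2 in the row of x_1, so x_1 leaves.

x_1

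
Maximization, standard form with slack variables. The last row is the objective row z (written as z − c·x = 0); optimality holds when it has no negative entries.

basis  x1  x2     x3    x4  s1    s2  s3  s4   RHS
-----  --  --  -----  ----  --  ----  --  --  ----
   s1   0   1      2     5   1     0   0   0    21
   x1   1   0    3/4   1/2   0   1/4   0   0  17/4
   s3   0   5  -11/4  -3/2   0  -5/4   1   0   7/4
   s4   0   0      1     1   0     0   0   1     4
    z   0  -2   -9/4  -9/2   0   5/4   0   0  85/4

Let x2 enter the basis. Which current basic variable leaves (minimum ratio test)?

Column x2 entries and ratios — s1: 21/1 = 21; x1: 0 ≤ 0, skip; s3: (7/4)/5 = 7/20; s4: 0 ≤ 0, skip.
Smallest ratio is 7/20 in the row of s3, so s3 leaves.

s3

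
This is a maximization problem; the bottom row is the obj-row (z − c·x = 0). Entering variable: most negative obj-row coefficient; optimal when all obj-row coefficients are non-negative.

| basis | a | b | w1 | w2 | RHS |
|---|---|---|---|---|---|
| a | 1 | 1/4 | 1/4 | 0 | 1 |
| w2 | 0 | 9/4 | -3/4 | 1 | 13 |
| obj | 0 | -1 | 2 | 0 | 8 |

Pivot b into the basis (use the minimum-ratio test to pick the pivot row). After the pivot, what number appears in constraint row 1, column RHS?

Ratio test on column b — row 1: 1/(1/4) = 4; row 2: 13/(9/4) = 52/9. Minimum is 4 at row 1 (a leaves); pivot element 1/4.
Divide row 1 by 1/4; eliminate column b from the other rows.
In the new row 1, the RHS entry is the old entry divided by the pivot: 1/(1/4) = 4.

4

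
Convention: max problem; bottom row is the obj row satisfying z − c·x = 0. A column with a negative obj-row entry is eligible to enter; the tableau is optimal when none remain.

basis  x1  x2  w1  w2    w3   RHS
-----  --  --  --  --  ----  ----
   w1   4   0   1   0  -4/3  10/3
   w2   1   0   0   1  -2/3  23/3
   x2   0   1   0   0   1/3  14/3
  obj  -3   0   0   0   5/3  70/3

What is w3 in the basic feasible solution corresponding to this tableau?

0

w3 is not in the basis, so in the current basic feasible solution w3 = 0.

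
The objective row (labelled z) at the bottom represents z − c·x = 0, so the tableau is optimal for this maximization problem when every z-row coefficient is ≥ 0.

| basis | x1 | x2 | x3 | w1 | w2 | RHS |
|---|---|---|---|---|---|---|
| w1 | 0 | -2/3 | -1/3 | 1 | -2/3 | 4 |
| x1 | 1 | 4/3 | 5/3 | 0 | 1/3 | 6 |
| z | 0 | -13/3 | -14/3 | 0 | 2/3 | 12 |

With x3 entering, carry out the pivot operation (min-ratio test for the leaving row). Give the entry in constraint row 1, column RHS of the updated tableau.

26/5

Ratio test on column x3 — row 1: entry -1/3 ≤ 0; row 2: 6/(5/3) = 18/5. Minimum is 18/5 at row 2 (x1 leaves); pivot element 5/3.
Divide row 2 by 5/3; eliminate column x3 from the other rows.
Row 1 update in column RHS: 4 − (-1/3)·(18/5) = 26/5.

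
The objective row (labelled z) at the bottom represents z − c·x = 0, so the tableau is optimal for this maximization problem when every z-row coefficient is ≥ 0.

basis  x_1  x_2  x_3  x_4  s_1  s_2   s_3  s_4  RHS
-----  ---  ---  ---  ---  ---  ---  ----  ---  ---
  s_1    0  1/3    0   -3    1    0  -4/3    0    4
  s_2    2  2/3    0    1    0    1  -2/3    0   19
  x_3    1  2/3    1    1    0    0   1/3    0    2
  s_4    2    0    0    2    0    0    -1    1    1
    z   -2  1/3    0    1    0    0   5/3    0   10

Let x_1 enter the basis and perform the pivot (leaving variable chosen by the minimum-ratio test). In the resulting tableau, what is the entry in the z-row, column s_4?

Ratio test on column x_1 — row 1: entry 0 ≤ 0; row 2: 19/2 = 19/2; row 3: 2/1 = 2; row 4: 1/2 = 1/2. Minimum is 1/2 at row 4 (s_4 leaves); pivot element 2.
Divide row 4 by 2; eliminate column x_1 from the other rows.
z-row update in column s_4: 0 − (-2)·(1/2) = 1.

1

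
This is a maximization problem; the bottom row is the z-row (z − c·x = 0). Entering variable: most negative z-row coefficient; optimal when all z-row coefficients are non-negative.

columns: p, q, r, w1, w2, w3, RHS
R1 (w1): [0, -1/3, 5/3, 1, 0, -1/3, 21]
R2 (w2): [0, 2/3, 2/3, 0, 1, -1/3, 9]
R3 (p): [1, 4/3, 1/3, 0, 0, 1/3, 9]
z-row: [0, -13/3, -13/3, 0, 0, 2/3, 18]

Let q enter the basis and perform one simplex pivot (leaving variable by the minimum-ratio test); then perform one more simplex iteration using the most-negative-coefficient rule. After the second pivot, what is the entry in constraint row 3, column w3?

1/2

Ratio test on column q — row 1: entry -1/3 ≤ 0; row 2: 9/(2/3) = 27/2; row 3: 9/(4/3) = 27/4. Minimum is 27/4 at row 3 (p leaves); pivot element 4/3.
Divide row 3 by 4/3; eliminate column q from the other rows.
Second iteration: most negative z-row entry is -13/4 in column r, so r enters.
Ratio test on column r — row 1: (93/4)/(7/4) = 93/7; row 2: (9/2)/(1/2) = 9; row 3: (27/4)/(1/4) = 27. Minimum is 9 at row 2 (w2 leaves); pivot element 1/2.
Divide row 2 by 1/2; eliminate column r from the other rows.
After both pivots, the entry at constraint row 3, column w3 is 1/2.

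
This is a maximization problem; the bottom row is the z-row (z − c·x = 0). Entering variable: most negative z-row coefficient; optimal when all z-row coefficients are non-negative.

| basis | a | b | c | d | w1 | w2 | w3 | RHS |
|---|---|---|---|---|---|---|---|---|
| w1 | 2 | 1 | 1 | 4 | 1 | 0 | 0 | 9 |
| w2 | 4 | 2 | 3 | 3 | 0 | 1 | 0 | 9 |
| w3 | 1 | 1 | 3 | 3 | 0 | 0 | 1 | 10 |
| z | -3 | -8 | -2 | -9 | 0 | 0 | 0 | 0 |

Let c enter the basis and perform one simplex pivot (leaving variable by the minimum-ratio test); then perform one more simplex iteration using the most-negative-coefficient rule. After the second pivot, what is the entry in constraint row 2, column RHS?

1

Ratio test on column c — row 1: 9/1 = 9; row 2: 9/3 = 3; row 3: 10/3 = 10/3. Minimum is 3 at row 2 (w2 leaves); pivot element 3.
Divide row 2 by 3; eliminate column c from the other rows.
Second iteration: most negative z-row entry is -7 in column d, so d enters.
Ratio test on column d — row 1: 6/3 = 2; row 2: 3/1 = 3; row 3: entry 0 ≤ 0. Minimum is 2 at row 1 (w1 leaves); pivot element 3.
Divide row 1 by 3; eliminate column d from the other rows.
After both pivots, the entry at constraint row 2, column RHS is 1.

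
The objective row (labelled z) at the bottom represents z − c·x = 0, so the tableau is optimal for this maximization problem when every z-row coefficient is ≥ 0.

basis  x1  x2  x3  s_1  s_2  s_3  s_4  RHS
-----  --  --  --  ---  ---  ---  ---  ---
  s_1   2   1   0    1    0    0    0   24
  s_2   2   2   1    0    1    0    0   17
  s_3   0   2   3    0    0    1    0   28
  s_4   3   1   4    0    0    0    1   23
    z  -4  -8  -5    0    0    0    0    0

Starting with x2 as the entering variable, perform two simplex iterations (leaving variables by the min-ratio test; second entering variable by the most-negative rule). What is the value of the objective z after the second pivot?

Ratio test on column x2 — row 1: 24/1 = 24; row 2: 17/2 = 17/2; row 3: 28/2 = 14; row 4: 23/1 = 23. Minimum is 17/2 at row 2 (s_2 leaves); pivot element 2.
Pivot on row 2; the z-row RHS becomes 0 − (-8)·(17/2) = 68.
Next entering variable (most negative z-row entry -1): x3.
Ratio test on column x3 — row 1: entry -1/2 ≤ 0; row 2: (17/2)/(1/2) = 17; row 3: 11/2 = 11/2; row 4: (29/2)/(7/2) = 29/7. Minimum is 29/7 at row 4 (s_4 leaves); pivot element 7/2.
After the second pivot the z-row RHS is 68 − (-1)·(29/7) = 505/7.

505/7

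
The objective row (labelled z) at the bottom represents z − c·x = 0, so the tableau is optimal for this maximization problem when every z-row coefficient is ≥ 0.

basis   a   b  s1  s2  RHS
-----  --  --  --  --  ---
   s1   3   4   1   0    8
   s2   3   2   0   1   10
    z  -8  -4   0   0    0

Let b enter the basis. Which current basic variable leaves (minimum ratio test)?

Column b entries and ratios — s1: 8/4 = 2; s2: 10/2 = 5.
Smallest ratio is 2 in the row of s1, so s1 leaves.

s1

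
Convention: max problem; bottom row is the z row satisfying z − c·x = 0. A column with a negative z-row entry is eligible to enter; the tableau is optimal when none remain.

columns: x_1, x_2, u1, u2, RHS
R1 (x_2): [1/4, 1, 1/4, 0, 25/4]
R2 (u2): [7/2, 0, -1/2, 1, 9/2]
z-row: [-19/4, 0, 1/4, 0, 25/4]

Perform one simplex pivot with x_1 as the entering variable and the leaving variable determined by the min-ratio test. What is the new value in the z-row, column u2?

Ratio test on column x_1 — row 1: (25/4)/(1/4) = 25; row 2: (9/2)/(7/2) = 9/7. Minimum is 9/7 at row 2 (u2 leaves); pivot element 7/2.
Divide row 2 by 7/2; eliminate column x_1 from the other rows.
z-row update in column u2: 0 − (-19/4)·(2/7) = 19/14.

19/14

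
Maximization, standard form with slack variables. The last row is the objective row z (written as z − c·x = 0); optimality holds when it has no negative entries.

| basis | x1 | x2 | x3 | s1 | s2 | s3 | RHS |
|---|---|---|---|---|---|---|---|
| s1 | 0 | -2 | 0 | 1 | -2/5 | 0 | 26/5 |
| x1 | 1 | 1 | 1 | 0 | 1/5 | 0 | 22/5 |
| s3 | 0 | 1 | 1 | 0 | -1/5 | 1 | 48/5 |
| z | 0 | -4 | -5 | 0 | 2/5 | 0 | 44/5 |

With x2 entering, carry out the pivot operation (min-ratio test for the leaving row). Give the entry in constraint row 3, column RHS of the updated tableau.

26/5

Ratio test on column x2 — row 1: entry -2 ≤ 0; row 2: (22/5)/1 = 22/5; row 3: (48/5)/1 = 48/5. Minimum is 22/5 at row 2 (x1 leaves); pivot element 1.
Divide row 2 by 1; eliminate column x2 from the other rows.
Row 3 update in column RHS: 48/5 − 1·(22/5) = 26/5.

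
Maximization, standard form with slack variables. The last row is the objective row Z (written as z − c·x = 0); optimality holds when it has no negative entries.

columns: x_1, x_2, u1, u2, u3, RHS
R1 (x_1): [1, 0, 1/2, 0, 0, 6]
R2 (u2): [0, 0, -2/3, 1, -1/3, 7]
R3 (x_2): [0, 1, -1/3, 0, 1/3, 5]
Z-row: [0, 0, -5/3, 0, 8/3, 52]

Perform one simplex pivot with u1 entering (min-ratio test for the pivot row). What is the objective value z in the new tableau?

72

Ratio test on column u1 — row 1: 6/(1/2) = 12; row 2: entry -2/3 ≤ 0; row 3: entry -1/3 ≤ 0. Minimum is 12 at row 1 (x_1 leaves); pivot element 1/2.
Pivot on row 1; the Z-row RHS becomes 52 − (-5/3)·12 = 72.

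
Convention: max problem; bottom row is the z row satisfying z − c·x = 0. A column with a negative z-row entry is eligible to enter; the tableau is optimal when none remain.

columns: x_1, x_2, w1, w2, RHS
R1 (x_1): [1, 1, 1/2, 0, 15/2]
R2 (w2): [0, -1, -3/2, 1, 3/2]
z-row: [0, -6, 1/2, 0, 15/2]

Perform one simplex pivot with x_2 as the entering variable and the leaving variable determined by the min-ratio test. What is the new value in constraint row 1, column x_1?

Ratio test on column x_2 — row 1: (15/2)/1 = 15/2; row 2: entry -1 ≤ 0. Minimum is 15/2 at row 1 (x_1 leaves); pivot element 1.
Divide row 1 by 1; eliminate column x_2 from the other rows.
In the new row 1, the x_1 entry is the old entry divided by the pivot: 1/1 = 1.

1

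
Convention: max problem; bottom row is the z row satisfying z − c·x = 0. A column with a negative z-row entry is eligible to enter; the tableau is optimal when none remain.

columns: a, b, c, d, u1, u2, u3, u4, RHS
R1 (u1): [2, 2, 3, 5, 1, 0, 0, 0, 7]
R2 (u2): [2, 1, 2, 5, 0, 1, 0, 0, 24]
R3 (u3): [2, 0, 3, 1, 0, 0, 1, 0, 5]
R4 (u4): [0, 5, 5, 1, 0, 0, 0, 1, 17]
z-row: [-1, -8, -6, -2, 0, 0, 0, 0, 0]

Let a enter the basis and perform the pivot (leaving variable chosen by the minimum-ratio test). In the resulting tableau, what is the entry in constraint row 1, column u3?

-1

Ratio test on column a — row 1: 7/2 = 7/2; row 2: 24/2 = 12; row 3: 5/2 = 5/2; row 4: entry 0 ≤ 0. Minimum is 5/2 at row 3 (u3 leaves); pivot element 2.
Divide row 3 by 2; eliminate column a from the other rows.
Row 1 update in column u3: 0 − 2·(1/2) = -1.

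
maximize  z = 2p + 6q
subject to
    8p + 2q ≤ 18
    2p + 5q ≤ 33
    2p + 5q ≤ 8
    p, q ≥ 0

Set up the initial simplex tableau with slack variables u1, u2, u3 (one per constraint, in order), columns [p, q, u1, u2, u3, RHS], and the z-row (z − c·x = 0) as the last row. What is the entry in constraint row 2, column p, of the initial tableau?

Constraint 2 has coefficient 2 on p.

2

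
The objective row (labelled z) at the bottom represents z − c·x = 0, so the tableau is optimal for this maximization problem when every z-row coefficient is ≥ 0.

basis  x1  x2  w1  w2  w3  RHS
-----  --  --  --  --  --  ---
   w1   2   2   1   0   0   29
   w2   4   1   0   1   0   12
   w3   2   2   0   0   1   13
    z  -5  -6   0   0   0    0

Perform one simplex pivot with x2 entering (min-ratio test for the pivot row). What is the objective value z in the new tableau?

Ratio test on column x2 — row 1: 29/2 = 29/2; row 2: 12/1 = 12; row 3: 13/2 = 13/2. Minimum is 13/2 at row 3 (w3 leaves); pivot element 2.
Pivot on row 3; the z-row RHS becomes 0 − (-6)·(13/2) = 39.

39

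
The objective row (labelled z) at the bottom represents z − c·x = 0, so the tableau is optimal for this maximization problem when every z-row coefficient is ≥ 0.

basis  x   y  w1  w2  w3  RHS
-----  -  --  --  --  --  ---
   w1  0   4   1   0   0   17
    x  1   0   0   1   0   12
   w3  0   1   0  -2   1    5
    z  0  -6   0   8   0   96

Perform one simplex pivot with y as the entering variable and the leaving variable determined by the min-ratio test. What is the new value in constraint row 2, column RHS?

Ratio test on column y — row 1: 17/4 = 17/4; row 2: entry 0 ≤ 0; row 3: 5/1 = 5. Minimum is 17/4 at row 1 (w1 leaves); pivot element 4.
Divide row 1 by 4; eliminate column y from the other rows.
Row 2 update in column RHS: 12 − 0·(17/4) = 12.

12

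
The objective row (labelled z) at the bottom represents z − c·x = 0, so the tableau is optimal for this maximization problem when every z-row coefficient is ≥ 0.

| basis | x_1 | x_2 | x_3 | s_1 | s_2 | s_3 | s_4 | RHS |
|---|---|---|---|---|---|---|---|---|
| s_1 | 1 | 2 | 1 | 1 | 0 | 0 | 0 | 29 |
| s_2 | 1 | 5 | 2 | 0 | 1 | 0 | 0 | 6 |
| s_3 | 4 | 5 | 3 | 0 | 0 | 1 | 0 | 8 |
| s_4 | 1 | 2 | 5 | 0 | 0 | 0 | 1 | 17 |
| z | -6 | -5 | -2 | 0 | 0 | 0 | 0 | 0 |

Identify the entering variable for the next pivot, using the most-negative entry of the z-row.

Negative z-row entries: x_1: -6, x_2: -5, x_3: -2.
The most negative is -6 in column x_1, so x_1 enters.

x_1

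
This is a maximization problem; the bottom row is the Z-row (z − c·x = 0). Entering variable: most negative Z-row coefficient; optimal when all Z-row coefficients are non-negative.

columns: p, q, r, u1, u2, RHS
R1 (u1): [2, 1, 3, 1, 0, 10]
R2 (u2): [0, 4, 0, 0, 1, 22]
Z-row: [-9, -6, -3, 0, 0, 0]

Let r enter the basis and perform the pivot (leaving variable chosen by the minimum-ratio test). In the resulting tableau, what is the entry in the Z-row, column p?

-7

Ratio test on column r — row 1: 10/3 = 10/3; row 2: entry 0 ≤ 0. Minimum is 10/3 at row 1 (u1 leaves); pivot element 3.
Divide row 1 by 3; eliminate column r from the other rows.
Z-row update in column p: -9 − (-3)·(2/3) = -7.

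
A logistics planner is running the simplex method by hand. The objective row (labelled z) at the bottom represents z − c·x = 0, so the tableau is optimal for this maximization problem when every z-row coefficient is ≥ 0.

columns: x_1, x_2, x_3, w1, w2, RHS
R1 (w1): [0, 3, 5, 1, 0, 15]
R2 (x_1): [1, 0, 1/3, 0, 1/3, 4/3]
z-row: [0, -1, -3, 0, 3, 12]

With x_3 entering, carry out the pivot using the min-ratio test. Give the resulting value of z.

Ratio test on column x_3 — row 1: 15/5 = 3; row 2: (4/3)/(1/3) = 4. Minimum is 3 at row 1 (w1 leaves); pivot element 5.
Pivot on row 1; the z-row RHS becomes 12 − (-3)·3 = 21.

21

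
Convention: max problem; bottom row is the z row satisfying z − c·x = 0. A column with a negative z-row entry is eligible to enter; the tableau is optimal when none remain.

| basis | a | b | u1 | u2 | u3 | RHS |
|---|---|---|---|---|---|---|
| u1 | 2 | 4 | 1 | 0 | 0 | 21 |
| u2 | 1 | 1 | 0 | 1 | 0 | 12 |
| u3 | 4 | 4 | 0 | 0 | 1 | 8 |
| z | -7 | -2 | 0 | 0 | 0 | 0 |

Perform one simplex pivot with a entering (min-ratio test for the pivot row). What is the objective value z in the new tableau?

Ratio test on column a — row 1: 21/2 = 21/2; row 2: 12/1 = 12; row 3: 8/4 = 2. Minimum is 2 at row 3 (u3 leaves); pivot element 4.
Pivot on row 3; the z-row RHS becomes 0 − (-7)·2 = 14.

14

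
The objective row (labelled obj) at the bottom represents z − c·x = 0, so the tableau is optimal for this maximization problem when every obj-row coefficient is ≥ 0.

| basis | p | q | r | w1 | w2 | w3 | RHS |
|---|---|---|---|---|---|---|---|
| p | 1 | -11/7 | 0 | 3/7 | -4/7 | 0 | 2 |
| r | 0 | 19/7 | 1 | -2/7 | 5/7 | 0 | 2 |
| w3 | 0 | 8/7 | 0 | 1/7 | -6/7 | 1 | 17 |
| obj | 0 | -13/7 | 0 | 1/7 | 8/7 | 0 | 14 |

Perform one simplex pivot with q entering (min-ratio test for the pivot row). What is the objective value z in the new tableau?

292/19

Ratio test on column q — row 1: entry -11/7 ≤ 0; row 2: 2/(19/7) = 14/19; row 3: 17/(8/7) = 119/8. Minimum is 14/19 at row 2 (r leaves); pivot element 19/7.
Pivot on row 2; the obj-row RHS becomes 14 − (-13/7)·(14/19) = 292/19.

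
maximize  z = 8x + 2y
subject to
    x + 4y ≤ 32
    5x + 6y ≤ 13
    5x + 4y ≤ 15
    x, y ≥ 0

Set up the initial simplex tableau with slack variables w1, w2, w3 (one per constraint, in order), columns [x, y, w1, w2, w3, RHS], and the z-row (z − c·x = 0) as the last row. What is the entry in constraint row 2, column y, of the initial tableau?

Constraint 2 has coefficient 6 on y.

6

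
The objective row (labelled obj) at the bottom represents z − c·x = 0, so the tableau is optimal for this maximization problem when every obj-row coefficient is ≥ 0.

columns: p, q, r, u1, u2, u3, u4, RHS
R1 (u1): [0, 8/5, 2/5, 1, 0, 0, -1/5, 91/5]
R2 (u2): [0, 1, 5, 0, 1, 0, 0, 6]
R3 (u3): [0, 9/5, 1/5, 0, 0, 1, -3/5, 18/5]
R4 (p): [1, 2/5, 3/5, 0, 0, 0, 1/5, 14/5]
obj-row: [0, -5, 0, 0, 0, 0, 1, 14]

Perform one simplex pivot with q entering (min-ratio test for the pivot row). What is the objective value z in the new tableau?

Ratio test on column q — row 1: (91/5)/(8/5) = 91/8; row 2: 6/1 = 6; row 3: (18/5)/(9/5) = 2; row 4: (14/5)/(2/5) = 7. Minimum is 2 at row 3 (u3 leaves); pivot element 9/5.
Pivot on row 3; the obj-row RHS becomes 14 − (-5)·2 = 24.

24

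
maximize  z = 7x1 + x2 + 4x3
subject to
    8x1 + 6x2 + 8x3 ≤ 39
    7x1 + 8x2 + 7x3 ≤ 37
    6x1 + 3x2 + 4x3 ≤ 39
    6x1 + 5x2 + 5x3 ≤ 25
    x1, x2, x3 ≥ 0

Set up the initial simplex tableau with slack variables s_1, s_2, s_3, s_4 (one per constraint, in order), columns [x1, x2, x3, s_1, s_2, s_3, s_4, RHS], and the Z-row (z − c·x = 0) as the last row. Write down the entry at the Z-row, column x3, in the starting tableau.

-4

The Z-row carries the negated objective coefficients: the x3 entry is -4.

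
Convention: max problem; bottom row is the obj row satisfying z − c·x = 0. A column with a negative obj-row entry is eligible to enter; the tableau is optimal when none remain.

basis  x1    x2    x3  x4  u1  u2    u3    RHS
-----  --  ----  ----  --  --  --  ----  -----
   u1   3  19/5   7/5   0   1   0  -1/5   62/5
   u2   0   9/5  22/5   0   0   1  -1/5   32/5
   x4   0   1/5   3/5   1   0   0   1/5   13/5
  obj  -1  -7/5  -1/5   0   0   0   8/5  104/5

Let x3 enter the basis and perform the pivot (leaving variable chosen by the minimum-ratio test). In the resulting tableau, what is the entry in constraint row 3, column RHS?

19/11

Ratio test on column x3 — row 1: (62/5)/(7/5) = 62/7; row 2: (32/5)/(22/5) = 16/11; row 3: (13/5)/(3/5) = 13/3. Minimum is 16/11 at row 2 (u2 leaves); pivot element 22/5.
Divide row 2 by 22/5; eliminate column x3 from the other rows.
Row 3 update in column RHS: 13/5 − (3/5)·(16/11) = 19/11.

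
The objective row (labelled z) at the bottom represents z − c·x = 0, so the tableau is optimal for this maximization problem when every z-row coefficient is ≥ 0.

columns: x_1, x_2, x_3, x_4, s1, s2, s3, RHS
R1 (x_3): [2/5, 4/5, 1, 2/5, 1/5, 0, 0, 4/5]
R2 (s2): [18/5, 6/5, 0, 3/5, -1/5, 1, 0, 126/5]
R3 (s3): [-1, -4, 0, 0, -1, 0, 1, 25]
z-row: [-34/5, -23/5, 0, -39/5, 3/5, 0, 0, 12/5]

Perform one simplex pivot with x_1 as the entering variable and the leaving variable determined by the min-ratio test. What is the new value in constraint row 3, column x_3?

Ratio test on column x_1 — row 1: (4/5)/(2/5) = 2; row 2: (126/5)/(18/5) = 7; row 3: entry -1 ≤ 0. Minimum is 2 at row 1 (x_3 leaves); pivot element 2/5.
Divide row 1 by 2/5; eliminate column x_1 from the other rows.
Row 3 update in column x_3: 0 − (-1)·(5/2) = 5/2.

5/2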